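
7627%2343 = 598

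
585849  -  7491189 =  - 6905340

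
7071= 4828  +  2243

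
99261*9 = 893349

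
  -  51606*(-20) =1032120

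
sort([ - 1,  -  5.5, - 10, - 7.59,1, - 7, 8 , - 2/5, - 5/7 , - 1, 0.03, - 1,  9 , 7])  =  [ - 10,- 7.59, - 7, - 5.5, - 1, - 1, - 1, - 5/7, - 2/5, 0.03, 1 , 7,  8, 9 ] 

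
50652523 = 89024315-38371792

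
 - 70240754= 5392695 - 75633449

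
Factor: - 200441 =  - 227^1*883^1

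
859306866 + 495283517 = 1354590383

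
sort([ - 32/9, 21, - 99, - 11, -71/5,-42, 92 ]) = [- 99, - 42, - 71/5,- 11, - 32/9,21, 92]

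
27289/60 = 27289/60 = 454.82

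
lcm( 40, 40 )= 40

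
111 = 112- 1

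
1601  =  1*1601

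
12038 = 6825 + 5213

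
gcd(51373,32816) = 7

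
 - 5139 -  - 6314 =1175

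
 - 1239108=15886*(-78) 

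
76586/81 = 945+41/81 = 945.51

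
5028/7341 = 1676/2447 = 0.68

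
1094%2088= 1094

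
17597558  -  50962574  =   - 33365016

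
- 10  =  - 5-5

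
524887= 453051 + 71836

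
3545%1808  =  1737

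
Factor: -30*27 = - 810= - 2^1*3^4 *5^1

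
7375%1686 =631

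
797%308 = 181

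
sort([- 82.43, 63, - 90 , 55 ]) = [  -  90, - 82.43,55, 63] 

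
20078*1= 20078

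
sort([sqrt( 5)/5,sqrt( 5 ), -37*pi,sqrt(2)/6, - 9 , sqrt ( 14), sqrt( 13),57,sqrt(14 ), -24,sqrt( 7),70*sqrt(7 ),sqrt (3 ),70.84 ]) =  [ - 37  *  pi, - 24, - 9,sqrt(2)/6, sqrt( 5 )/5,sqrt( 3), sqrt( 5), sqrt( 7),sqrt( 13),sqrt(14),  sqrt(14) , 57, 70.84, 70*sqrt( 7)]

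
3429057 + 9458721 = 12887778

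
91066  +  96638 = 187704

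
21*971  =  20391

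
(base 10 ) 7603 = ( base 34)6jl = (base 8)16663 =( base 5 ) 220403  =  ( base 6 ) 55111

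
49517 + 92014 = 141531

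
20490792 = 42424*483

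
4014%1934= 146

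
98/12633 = 98/12633 = 0.01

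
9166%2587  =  1405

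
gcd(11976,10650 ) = 6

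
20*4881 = 97620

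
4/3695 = 4/3695 = 0.00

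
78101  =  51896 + 26205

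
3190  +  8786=11976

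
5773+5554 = 11327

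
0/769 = 0 = 0.00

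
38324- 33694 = 4630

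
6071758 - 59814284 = -53742526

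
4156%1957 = 242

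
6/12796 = 3/6398 = 0.00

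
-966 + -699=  - 1665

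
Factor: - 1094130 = -2^1*3^2*5^1*12157^1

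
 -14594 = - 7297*2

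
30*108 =3240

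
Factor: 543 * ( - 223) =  - 3^1*181^1*223^1=- 121089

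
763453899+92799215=856253114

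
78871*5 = 394355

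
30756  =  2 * 15378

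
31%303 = 31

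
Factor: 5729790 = 2^1 *3^1*5^1*11^1*97^1*179^1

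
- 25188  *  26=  -654888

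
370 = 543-173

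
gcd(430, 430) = 430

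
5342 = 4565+777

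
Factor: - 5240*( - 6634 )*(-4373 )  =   - 152014925680 = - 2^4*5^1*31^1*107^1*131^1*4373^1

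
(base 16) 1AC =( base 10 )428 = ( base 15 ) 1D8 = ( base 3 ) 120212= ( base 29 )EM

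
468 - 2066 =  - 1598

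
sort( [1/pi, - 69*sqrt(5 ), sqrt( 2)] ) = [ - 69*sqrt( 5),1/pi, sqrt( 2)] 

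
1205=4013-2808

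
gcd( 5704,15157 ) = 23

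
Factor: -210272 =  - 2^5*6571^1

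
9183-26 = 9157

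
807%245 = 72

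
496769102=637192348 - 140423246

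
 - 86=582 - 668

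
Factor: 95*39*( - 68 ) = -2^2*3^1 * 5^1* 13^1*17^1 * 19^1 = -251940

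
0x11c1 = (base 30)51f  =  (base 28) 5M9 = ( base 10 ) 4545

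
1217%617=600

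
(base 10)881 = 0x371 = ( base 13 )52a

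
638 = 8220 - 7582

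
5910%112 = 86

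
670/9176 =335/4588=0.07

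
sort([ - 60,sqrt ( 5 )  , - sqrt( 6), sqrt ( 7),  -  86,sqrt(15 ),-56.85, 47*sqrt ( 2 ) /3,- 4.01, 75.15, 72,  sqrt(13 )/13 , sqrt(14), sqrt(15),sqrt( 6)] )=[ -86,-60,-56.85, - 4.01, - sqrt(6), sqrt(13)/13 , sqrt ( 5), sqrt( 6), sqrt(7), sqrt ( 14 ),sqrt (15), sqrt (15) , 47* sqrt ( 2)/3, 72,75.15] 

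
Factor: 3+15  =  18=2^1 * 3^2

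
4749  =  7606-2857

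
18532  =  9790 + 8742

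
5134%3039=2095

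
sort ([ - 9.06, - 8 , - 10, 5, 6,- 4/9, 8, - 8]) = [ - 10, - 9.06, - 8, - 8 ,-4/9,5, 6, 8 ]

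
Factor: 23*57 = 3^1 * 19^1 * 23^1 = 1311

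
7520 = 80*94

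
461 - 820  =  -359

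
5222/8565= 5222/8565 = 0.61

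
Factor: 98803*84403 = 8339269609 = 11^1 * 29^1*3407^1*7673^1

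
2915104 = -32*(-91097)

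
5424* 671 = 3639504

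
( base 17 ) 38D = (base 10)1016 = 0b1111111000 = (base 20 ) 2AG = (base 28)188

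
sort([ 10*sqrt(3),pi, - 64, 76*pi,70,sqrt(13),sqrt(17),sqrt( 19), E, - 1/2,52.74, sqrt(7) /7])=[-64,-1/2,sqrt (7 ) /7,E, pi, sqrt( 13),sqrt( 17), sqrt( 19), 10*sqrt(3),  52.74, 70 , 76 * pi ]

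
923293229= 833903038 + 89390191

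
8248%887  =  265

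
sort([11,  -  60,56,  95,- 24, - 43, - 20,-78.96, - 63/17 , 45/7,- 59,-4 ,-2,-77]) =[- 78.96,-77, - 60, - 59,-43,-24,-20,-4, -63/17, - 2,45/7,11,56, 95]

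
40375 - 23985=16390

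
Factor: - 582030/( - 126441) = 290/63 =2^1*3^(-2)*5^1*7^( - 1)*29^1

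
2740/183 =14+178/183 = 14.97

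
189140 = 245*772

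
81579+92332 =173911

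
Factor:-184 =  - 2^3 * 23^1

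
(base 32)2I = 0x52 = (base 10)82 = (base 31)2K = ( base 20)42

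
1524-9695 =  - 8171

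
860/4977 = 860/4977 = 0.17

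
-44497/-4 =44497/4 = 11124.25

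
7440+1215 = 8655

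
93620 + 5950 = 99570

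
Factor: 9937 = 19^1 * 523^1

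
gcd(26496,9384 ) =552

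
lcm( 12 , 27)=108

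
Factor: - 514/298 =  - 149^( - 1 )*257^1 = - 257/149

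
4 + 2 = 6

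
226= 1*226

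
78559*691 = 54284269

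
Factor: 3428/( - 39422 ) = - 2/23 = -  2^1 *23^( - 1 ) 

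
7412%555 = 197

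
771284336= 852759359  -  81475023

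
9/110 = 9/110 = 0.08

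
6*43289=259734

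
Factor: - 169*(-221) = 13^3*17^1 = 37349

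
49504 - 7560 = 41944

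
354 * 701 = 248154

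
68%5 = 3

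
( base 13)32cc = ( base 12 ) 4135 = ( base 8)15671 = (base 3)100201212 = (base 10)7097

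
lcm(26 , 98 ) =1274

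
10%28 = 10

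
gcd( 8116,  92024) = 4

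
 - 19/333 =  - 1+314/333 = - 0.06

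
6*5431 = 32586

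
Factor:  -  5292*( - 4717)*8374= 209034836136 = 2^3*3^3*7^2*53^2*79^1 * 89^1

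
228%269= 228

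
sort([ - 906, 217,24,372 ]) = [ - 906,24, 217,372] 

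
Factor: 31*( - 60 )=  - 1860 = - 2^2*3^1* 5^1*31^1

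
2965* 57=169005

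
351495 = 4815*73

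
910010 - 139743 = 770267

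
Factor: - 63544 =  - 2^3*13^2*47^1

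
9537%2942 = 711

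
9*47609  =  428481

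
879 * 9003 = 7913637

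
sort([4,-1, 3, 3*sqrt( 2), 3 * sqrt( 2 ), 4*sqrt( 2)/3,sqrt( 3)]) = [ - 1, sqrt( 3 ),4*sqrt( 2) /3,3,4 , 3 * sqrt( 2), 3 * sqrt( 2 )]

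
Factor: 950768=2^4 *7^1*13^1*653^1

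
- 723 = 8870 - 9593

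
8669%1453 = 1404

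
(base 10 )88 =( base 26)3A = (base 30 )2s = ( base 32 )2O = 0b1011000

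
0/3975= 0 = 0.00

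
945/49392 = 15/784  =  0.02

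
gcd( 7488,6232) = 8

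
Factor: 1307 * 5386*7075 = 49804476650 = 2^1*5^2*283^1*1307^1*2693^1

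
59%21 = 17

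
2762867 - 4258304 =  - 1495437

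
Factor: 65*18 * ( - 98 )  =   - 2^2*3^2*5^1 * 7^2*13^1 = - 114660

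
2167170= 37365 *58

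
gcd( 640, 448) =64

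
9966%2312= 718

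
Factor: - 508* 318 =  -  2^3 *3^1*53^1*127^1 = - 161544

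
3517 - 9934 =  - 6417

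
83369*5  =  416845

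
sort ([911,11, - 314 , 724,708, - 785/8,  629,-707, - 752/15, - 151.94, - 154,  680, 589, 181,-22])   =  [  -  707, - 314, - 154, - 151.94, - 785/8, - 752/15, - 22, 11,181,589,629,680,708,724 , 911]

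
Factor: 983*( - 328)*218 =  - 70288432  =  - 2^4*41^1 * 109^1*983^1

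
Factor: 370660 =2^2*5^1*43^1*431^1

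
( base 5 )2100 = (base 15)135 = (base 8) 423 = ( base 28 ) 9n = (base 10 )275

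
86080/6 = 14346+2/3 = 14346.67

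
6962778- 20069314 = -13106536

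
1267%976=291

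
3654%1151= 201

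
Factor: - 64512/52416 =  - 2^4*13^( - 1 ) = - 16/13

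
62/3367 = 62/3367=0.02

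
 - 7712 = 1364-9076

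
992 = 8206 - 7214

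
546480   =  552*990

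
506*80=40480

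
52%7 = 3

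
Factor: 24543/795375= 3^3*5^( - 3)*7^( - 1) =27/875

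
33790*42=1419180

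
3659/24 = 152 +11/24 = 152.46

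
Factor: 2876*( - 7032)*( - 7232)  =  2^11*3^1*113^1*293^1*719^1= 146260199424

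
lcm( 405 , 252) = 11340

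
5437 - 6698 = -1261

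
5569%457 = 85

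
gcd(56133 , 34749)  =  2673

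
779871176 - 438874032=340997144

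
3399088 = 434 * 7832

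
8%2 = 0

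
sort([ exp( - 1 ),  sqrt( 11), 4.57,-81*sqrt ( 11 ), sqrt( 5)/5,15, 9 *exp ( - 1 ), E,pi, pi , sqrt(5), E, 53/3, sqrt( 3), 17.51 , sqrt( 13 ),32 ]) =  [ - 81* sqrt( 11 ), exp(  -  1 ),sqrt ( 5)/5, sqrt( 3 ), sqrt( 5), E, E, pi,pi, 9*exp( -1), sqrt (11), sqrt ( 13 ), 4.57, 15, 17.51,53/3, 32 ] 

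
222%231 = 222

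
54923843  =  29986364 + 24937479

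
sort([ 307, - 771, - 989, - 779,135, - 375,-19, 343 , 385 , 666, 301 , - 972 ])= [ - 989, - 972 , - 779, - 771, - 375, -19, 135, 301, 307, 343, 385, 666]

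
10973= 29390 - 18417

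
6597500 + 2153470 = 8750970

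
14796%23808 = 14796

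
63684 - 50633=13051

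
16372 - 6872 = 9500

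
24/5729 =24/5729=0.00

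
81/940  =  81/940 = 0.09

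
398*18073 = 7193054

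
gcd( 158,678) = 2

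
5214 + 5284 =10498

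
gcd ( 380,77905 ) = 5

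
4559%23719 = 4559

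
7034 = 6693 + 341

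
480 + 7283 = 7763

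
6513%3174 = 165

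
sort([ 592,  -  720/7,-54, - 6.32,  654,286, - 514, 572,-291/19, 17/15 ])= [ - 514,  -  720/7,-54,-291/19, - 6.32,17/15,286,572,592,654]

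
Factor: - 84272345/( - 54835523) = 5^1 * 17^( - 1 )*23^2 * 61^ ( - 1)*151^1 * 211^1 * 52879^( - 1)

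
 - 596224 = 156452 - 752676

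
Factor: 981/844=2^( - 2 )*3^2*109^1 * 211^( -1 ) 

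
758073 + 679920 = 1437993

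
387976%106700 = 67876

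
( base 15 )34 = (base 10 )49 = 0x31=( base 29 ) 1k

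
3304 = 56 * 59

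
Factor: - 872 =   -  2^3*109^1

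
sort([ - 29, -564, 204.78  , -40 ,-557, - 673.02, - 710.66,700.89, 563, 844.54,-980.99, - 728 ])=[ - 980.99,-728, - 710.66,-673.02, -564,-557,  -  40,-29, 204.78,  563, 700.89, 844.54 ] 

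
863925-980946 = -117021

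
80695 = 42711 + 37984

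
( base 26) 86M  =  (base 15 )19c6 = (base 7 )22200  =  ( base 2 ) 1010111010010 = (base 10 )5586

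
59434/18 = 29717/9 = 3301.89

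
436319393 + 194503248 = 630822641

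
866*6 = 5196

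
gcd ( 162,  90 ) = 18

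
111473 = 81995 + 29478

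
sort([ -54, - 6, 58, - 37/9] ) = [- 54, - 6, - 37/9, 58 ]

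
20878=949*22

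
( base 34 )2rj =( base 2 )110010110001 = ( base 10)3249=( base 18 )A09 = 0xcb1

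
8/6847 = 8/6847 = 0.00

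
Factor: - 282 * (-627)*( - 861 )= - 2^1*3^3 * 7^1*11^1*19^1*41^1*47^1= -152236854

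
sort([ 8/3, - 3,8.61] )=[ - 3,8/3,8.61] 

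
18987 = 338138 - 319151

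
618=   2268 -1650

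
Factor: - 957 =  - 3^1*11^1*29^1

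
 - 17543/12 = - 17543/12=- 1461.92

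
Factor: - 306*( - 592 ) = 181152  =  2^5*3^2*17^1 * 37^1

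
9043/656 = 13+515/656 = 13.79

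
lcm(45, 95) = 855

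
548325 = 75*7311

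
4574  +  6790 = 11364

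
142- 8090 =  - 7948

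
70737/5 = 14147 + 2/5 = 14147.40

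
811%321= 169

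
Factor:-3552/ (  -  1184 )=3 =3^1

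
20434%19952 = 482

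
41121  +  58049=99170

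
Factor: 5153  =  5153^1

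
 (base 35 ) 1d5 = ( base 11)12a2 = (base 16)695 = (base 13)9c8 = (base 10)1685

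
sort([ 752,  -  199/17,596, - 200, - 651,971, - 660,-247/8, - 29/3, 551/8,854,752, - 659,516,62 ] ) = [ - 660, - 659, - 651, - 200, - 247/8,-199/17, -29/3, 62, 551/8, 516,596,752,752,854,971]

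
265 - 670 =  - 405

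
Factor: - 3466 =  - 2^1*1733^1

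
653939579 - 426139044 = 227800535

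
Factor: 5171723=17^1 * 109^1*2791^1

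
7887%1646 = 1303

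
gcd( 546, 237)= 3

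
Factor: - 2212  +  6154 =2^1*3^3*73^1= 3942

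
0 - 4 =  - 4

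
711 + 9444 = 10155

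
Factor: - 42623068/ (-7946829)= 2^2*3^(- 6 )*11^ (  -  1) * 991^(-1)*10655767^1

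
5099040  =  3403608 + 1695432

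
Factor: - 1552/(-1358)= 2^3  *7^( - 1) = 8/7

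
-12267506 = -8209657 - 4057849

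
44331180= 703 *63060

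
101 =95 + 6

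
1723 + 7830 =9553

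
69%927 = 69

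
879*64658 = 56834382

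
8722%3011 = 2700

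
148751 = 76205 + 72546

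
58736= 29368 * 2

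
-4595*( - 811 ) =3726545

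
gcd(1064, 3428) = 4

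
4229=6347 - 2118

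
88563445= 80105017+8458428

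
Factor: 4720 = 2^4*5^1 * 59^1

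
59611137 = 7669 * 7773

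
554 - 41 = 513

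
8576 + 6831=15407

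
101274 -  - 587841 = 689115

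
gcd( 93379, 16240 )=1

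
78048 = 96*813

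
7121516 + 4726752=11848268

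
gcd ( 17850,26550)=150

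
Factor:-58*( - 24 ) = 1392=2^4 * 3^1*29^1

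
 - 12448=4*(  -  3112 )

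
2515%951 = 613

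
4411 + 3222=7633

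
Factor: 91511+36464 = 5^2*5119^1 = 127975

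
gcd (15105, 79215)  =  15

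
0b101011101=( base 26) db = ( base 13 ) 20B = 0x15d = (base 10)349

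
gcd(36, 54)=18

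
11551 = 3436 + 8115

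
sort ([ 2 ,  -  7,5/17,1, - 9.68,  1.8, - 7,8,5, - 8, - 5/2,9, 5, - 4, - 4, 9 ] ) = [- 9.68,-8, - 7,- 7, - 4,- 4, - 5/2,5/17,1 , 1.8,2,5, 5,8, 9, 9] 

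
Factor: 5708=2^2*1427^1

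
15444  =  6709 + 8735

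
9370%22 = 20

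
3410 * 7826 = 26686660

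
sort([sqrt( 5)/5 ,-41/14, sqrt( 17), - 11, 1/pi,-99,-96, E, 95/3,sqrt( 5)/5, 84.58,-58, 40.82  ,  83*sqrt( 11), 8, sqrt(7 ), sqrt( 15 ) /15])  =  [ - 99, - 96, - 58, - 11, - 41/14, sqrt(15 )/15  ,  1/pi,sqrt( 5)/5,sqrt( 5 )/5, sqrt(7),  E,sqrt( 17) , 8, 95/3, 40.82,84.58, 83*sqrt( 11 )]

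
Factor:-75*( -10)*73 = 2^1* 3^1*5^3*73^1 = 54750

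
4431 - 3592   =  839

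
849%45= 39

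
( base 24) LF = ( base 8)1007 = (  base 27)J6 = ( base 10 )519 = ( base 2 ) 1000000111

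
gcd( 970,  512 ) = 2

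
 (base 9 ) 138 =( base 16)74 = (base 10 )116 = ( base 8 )164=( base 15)7B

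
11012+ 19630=30642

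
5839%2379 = 1081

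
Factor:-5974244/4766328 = -2^( - 1)*3^(-2) * 7^(  -  3)*193^(-1 )*757^1 *1973^1  =  -1493561/1191582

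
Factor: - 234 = - 2^1*3^2 * 13^1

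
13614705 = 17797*765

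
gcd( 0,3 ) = 3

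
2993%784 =641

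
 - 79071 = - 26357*3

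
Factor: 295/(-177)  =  -3^ (- 1 )*5^1= -5/3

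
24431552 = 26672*916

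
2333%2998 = 2333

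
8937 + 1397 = 10334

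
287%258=29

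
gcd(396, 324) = 36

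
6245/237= 6245/237= 26.35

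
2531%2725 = 2531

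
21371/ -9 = -2375 +4/9 = -2374.56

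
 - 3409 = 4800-8209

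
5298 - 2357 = 2941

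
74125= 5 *14825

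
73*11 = 803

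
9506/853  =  9506/853 = 11.14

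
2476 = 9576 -7100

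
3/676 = 3/676 = 0.00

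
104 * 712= 74048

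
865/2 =432 + 1/2= 432.50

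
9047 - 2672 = 6375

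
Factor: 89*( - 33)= - 2937 = -  3^1 * 11^1 *89^1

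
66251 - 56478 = 9773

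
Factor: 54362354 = 2^1* 27181177^1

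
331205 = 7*47315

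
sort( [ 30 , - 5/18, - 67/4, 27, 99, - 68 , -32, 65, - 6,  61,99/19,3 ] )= [ - 68,  -  32, - 67/4, - 6, - 5/18, 3,99/19,  27,  30,61, 65, 99]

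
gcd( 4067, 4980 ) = 83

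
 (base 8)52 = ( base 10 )42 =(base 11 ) 39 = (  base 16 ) 2a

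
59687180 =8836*6755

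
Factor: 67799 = 151^1*449^1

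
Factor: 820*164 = 2^4*5^1*41^2 = 134480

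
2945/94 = 2945/94= 31.33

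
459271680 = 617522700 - 158251020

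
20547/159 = 6849/53 = 129.23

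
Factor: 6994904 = 2^3*7^1*124909^1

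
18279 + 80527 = 98806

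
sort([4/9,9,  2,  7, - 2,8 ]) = [  -  2,  4/9,2, 7, 8,9 ] 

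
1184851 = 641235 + 543616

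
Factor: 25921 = 7^2*23^2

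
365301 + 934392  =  1299693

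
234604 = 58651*4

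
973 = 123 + 850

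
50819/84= 604 + 83/84= 604.99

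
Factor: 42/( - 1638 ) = -1/39 = - 3^(-1)*13^( - 1 ) 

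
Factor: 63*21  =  1323 = 3^3*7^2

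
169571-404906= - 235335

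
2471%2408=63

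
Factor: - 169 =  - 13^2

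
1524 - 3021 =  - 1497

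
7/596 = 7/596 = 0.01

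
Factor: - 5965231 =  - 1181^1*5051^1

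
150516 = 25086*6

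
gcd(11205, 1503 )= 9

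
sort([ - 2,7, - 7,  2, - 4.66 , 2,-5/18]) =[ - 7, - 4.66, - 2, - 5/18,2,2,7 ] 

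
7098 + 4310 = 11408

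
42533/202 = 42533/202 = 210.56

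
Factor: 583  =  11^1*53^1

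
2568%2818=2568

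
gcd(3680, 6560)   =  160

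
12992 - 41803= - 28811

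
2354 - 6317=-3963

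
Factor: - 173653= -211^1*  823^1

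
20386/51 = 20386/51 =399.73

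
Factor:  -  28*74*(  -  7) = 2^3*7^2  *37^1   =  14504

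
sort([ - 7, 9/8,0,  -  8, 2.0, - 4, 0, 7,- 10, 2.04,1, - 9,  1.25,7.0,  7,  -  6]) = [ - 10, - 9, - 8, - 7, - 6, - 4,0  ,  0, 1,  9/8 , 1.25, 2.0, 2.04, 7,7.0,  7] 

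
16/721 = 16/721 = 0.02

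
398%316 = 82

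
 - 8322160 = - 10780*772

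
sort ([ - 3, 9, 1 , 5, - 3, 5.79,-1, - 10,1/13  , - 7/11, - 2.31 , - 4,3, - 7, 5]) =[ - 10,-7, - 4, - 3, - 3, - 2.31, - 1, - 7/11, 1/13, 1,3, 5, 5, 5.79  ,  9] 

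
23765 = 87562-63797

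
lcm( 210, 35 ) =210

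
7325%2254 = 563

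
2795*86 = 240370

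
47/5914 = 47/5914= 0.01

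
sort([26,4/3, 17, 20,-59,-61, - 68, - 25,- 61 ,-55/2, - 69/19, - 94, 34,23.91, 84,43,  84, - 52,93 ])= [ - 94,-68,-61, - 61,-59,-52,-55/2,-25,-69/19,4/3, 17, 20, 23.91, 26,34, 43, 84,84,  93] 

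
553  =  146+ 407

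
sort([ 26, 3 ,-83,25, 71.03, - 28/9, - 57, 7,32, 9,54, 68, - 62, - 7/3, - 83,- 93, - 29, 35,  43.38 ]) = [ - 93, - 83,-83, - 62, - 57, - 29,-28/9,  -  7/3, 3,7 , 9, 25,26 , 32,35, 43.38, 54,68,71.03 ]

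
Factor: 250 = 2^1 * 5^3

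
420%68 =12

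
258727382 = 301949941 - 43222559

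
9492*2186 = 20749512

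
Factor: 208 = 2^4*13^1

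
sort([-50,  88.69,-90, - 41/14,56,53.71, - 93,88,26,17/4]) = [-93,-90, - 50,-41/14,17/4,26,53.71 , 56 , 88,88.69]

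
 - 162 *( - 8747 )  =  1417014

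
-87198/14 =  - 43599/7 = - 6228.43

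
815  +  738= 1553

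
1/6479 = 1/6479 = 0.00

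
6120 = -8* (-765)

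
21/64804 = 21/64804 = 0.00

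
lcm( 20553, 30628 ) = 1562028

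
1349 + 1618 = 2967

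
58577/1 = 58577=   58577.00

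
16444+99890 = 116334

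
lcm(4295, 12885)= 12885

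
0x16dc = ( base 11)4440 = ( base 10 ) 5852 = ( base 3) 22000202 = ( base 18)1012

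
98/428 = 49/214 = 0.23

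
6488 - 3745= 2743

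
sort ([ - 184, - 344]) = [ - 344 , - 184]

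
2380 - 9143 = -6763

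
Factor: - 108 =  - 2^2*3^3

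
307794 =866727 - 558933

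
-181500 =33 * ( - 5500)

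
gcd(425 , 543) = 1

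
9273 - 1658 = 7615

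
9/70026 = 3/23342 = 0.00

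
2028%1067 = 961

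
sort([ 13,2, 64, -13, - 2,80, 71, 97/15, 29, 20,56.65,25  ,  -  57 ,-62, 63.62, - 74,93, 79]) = [  -  74, - 62,  -  57, - 13, - 2,2,97/15,  13, 20, 25, 29,56.65, 63.62,64,71 , 79, 80,93 ]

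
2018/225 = 2018/225 = 8.97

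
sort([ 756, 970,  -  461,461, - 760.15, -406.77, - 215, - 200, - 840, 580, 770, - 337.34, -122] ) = [ - 840,-760.15, - 461, - 406.77,-337.34, - 215, - 200,-122,  461,580 , 756, 770 , 970]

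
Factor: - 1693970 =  - 2^1*5^1 * 61^1 * 2777^1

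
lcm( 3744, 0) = 0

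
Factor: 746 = 2^1*373^1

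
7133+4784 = 11917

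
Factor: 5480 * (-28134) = -154174320 = -2^4*3^3 * 5^1* 137^1 * 521^1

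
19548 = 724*27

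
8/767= 8/767=0.01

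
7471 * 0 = 0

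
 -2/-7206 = 1/3603 = 0.00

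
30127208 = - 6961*( - 4328 )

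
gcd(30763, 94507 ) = 1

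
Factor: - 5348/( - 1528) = 7/2 = 2^( - 1) * 7^1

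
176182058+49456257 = 225638315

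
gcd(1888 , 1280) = 32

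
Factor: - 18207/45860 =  - 2^( - 2 )*3^2*5^( - 1 )*7^1*17^2*2293^(-1 ) 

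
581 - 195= 386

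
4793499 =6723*713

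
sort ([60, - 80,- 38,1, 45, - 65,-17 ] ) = [-80,-65,-38, - 17, 1,45,60] 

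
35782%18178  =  17604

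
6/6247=6/6247 = 0.00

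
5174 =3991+1183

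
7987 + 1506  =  9493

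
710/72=355/36 = 9.86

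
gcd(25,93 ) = 1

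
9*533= 4797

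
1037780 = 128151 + 909629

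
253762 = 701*362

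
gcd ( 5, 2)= 1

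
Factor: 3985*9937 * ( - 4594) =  - 2^1*5^1*19^1*523^1*797^1*2297^1 = -181917553330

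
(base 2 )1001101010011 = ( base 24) 8E3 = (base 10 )4947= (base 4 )1031103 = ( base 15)16ec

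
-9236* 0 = 0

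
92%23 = 0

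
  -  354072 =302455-656527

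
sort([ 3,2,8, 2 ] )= [2, 2, 3,8 ]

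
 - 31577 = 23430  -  55007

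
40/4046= 20/2023 = 0.01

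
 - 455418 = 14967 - 470385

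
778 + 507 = 1285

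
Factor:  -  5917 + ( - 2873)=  - 8790 =- 2^1*3^1*5^1*  293^1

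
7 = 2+5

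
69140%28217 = 12706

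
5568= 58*96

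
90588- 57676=32912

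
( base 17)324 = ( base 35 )PU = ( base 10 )905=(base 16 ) 389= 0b1110001001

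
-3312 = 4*( - 828)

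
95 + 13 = 108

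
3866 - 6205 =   -  2339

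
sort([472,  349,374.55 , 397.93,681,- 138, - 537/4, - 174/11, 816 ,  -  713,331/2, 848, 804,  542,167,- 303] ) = [- 713, - 303, - 138,-537/4 ,-174/11 , 331/2,167  ,  349,374.55,  397.93, 472  ,  542 , 681, 804, 816 , 848]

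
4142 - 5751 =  - 1609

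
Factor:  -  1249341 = -3^1 * 61^1*6827^1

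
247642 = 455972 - 208330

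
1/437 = 1/437 = 0.00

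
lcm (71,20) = 1420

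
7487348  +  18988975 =26476323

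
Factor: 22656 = 2^7 * 3^1*59^1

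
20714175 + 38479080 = 59193255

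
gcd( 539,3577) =49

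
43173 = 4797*9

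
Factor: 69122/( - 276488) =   -  1/4 = - 2^( - 2 ) 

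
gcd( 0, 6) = 6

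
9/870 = 3/290 = 0.01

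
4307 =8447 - 4140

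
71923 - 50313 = 21610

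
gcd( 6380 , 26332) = 116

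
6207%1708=1083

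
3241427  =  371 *8737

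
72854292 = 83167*876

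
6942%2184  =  390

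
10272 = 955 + 9317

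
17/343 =17/343 = 0.05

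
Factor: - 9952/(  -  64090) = 4976/32045 = 2^4*5^ ( - 1 )*13^( - 1)*17^(  -  1)*29^( - 1 )*311^1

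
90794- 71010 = 19784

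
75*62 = 4650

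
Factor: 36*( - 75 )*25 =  - 67500 =-2^2*3^3*5^4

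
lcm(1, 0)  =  0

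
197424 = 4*49356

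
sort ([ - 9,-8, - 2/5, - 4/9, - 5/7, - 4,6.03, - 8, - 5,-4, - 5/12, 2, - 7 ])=[ - 9,  -  8, - 8, - 7, - 5,  -  4, - 4,  -  5/7 , - 4/9,- 5/12,- 2/5,2,6.03]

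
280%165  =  115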